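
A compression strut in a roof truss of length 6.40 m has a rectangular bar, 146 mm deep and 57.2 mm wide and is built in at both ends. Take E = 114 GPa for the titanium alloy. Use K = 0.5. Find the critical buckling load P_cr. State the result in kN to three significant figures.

Buckling occurs about the weak axis: I_min = h·b³/12 with b = 57.2 mm (the shorter side).
I_min = 146×57.2³/12 = 2.277×10^6 mm⁴
I = 2.277×10^6 mm⁴ = 2.277×10^-6 m⁴
Effective length L_e = K·L = 0.5 × 6.40 = 3.200 m
P_cr = π²EI / L_e² = π² × 114×10⁹ × 2.277×10^-6 / 3.200² = 2.502×10^5 N

P_cr ≈ 250 kN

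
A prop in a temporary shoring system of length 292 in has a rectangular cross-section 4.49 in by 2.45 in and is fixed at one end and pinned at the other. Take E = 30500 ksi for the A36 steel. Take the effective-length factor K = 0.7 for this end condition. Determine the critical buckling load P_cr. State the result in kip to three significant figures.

P_cr ≈ 39.6 kip

Buckling occurs about the weak axis: I_min = h·b³/12 with b = 2.45 in (the shorter side).
I_min = 4.49×2.45³/12 = 5.503 in⁴
Effective length L_e = K·L = 0.7 × 292 = 204.4 in
P_cr = π²EI / L_e² = π² × 30500×10³ × 5.503 / 204.4² = 3.965×10^4 lb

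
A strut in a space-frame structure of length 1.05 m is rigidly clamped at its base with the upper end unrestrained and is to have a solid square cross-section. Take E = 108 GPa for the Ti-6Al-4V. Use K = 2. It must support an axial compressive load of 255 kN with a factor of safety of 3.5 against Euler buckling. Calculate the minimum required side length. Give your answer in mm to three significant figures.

a ≈ 81.6 mm

Required P_cr = n·P = 3.5 × 255 = 892.5 kN
L_e = K·L = 2 × 1.05 = 2.100 m
Required I = P_cr·L_e²/(π²E) = 8.925×10^5 × 2.100² / (π² × 1.08×10^11) = 3.693×10^-6 m⁴
I_req = 3.693×10^6 mm⁴
Solid square: I = a⁴/12  ⇒  a = (12I)^(1/4) = (12×3.693×10^6)^(1/4) = 81.6 mm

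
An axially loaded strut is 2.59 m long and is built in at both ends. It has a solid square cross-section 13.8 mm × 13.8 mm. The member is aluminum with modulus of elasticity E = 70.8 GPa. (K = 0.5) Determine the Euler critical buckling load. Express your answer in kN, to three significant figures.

P_cr ≈ 1.26 kN

I = a⁴/12 = 13.8⁴/12 = 3.022×10^3 mm⁴
I = 3.022×10^3 mm⁴ = 3.022×10^-9 m⁴
Effective length L_e = K·L = 0.5 × 2.59 = 1.295 m
P_cr = π²EI / L_e² = π² × 70.8×10⁹ × 3.022×10^-9 / 1.295² = 1.259×10^3 N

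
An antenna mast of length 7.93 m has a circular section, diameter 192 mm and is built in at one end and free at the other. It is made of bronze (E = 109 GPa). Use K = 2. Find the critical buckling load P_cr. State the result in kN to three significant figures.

I = πd⁴/64 = π×192⁴/64 = 6.671×10^7 mm⁴
I = 6.671×10^7 mm⁴ = 6.671×10^-5 m⁴
Effective length L_e = K·L = 2 × 7.93 = 15.86 m
P_cr = π²EI / L_e² = π² × 109×10⁹ × 6.671×10^-5 / 15.86² = 2.853×10^5 N

P_cr ≈ 285 kN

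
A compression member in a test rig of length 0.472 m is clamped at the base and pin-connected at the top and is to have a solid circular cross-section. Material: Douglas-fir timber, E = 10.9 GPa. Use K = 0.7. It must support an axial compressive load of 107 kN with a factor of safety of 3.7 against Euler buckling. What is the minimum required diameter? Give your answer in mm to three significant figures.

Required P_cr = n·P = 3.7 × 107 = 395.9 kN
L_e = K·L = 0.7 × 0.472 = 0.3304 m
Required I = P_cr·L_e²/(π²E) = 3.959×10^5 × 0.3304² / (π² × 1.09×10^10) = 4.017×10^-7 m⁴
I_req = 4.017×10^5 mm⁴
Solid circle: I = πd⁴/64  ⇒  d = (64I/π)^(1/4) = (64×4.017×10^5/π)^(1/4) = 53.5 mm

d ≈ 53.5 mm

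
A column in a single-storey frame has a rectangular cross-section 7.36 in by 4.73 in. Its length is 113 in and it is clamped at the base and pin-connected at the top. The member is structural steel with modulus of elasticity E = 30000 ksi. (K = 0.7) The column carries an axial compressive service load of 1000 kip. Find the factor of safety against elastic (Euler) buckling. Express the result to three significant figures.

Buckling occurs about the weak axis: I_min = h·b³/12 with b = 4.73 in (the shorter side).
I_min = 7.36×4.73³/12 = 64.91 in⁴
Effective length L_e = K·L = 0.7 × 113 = 79.10 in
P_cr = π²EI / L_e² = π² × 30000×10³ × 64.91 / 79.10² = 3.071×10^6 lb
Factor of safety n = P_cr / P = 3071.5 / 1000 = 3.07

n ≈ 3.07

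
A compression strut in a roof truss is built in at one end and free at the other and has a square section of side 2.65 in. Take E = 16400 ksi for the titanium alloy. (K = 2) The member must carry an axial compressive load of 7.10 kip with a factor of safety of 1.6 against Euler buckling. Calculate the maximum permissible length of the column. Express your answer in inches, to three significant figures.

L_max ≈ 121 in

I = a⁴/12 = 2.65⁴/12 = 4.110 in⁴
Required critical load P_cr = n·P = 1.6 × 7.10 = 11.36 kip = 1.136×10^4 lb
From P_cr = π²EI/(K·L)²:  L = (1/K)·√(π²EI/P_cr) = (1/2)·√(π²×1.64×10^7×4.110/1.136×10^4)
L = 121 in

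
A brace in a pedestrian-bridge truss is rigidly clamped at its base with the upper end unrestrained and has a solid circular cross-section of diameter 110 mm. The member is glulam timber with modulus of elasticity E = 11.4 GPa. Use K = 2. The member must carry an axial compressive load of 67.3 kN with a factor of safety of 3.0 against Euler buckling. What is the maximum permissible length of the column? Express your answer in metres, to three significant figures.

I = πd⁴/64 = π×110⁴/64 = 7.187×10^6 mm⁴
I = 7.187×10^-6 m⁴
Required critical load P_cr = n·P = 3.0 × 67.3 = 201.9 kN = 2.019×10^5 N
From P_cr = π²EI/(K·L)²:  L = (1/K)·√(π²EI/P_cr) = (1/2)·√(π²×1.14×10^10×7.187×10^-6/2.019×10^5)
L = 1.00 m

L_max ≈ 1.00 m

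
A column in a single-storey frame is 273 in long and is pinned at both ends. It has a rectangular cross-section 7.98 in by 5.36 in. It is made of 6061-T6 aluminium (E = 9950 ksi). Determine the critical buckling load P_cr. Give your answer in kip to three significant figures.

P_cr ≈ 135 kip

Buckling occurs about the weak axis: I_min = h·b³/12 with b = 5.36 in (the shorter side).
I_min = 7.98×5.36³/12 = 102.4 in⁴
Effective length L_e = K·L = 1 × 273 = 273.0 in
P_cr = π²EI / L_e² = π² × 9950×10³ × 102.4 / 273.0² = 1.349×10^5 lb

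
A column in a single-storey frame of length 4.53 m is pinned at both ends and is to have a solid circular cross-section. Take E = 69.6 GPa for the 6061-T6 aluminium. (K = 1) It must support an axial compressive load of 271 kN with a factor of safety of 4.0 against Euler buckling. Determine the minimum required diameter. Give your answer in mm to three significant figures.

d ≈ 160 mm

Required P_cr = n·P = 4.0 × 271 = 1084 kN
L_e = K·L = 1 × 4.53 = 4.530 m
Required I = P_cr·L_e²/(π²E) = 1.084×10^6 × 4.530² / (π² × 6.96×10^10) = 3.238×10^-5 m⁴
I_req = 3.238×10^7 mm⁴
Solid circle: I = πd⁴/64  ⇒  d = (64I/π)^(1/4) = (64×3.238×10^7/π)^(1/4) = 160 mm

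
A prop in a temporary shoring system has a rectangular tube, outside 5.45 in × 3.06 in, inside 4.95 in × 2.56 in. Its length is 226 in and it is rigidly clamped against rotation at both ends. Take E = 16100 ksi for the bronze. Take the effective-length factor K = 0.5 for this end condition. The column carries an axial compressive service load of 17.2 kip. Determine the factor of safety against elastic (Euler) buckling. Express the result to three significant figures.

Weak-axis I_min = (h_o·b_o³ − h_i·b_i³)/12 with b_o = 3.06, b_i = 2.560 in (shorter outer/inner sides).
I_min = (5.45×3.06³ − 4.950×2.560³)/12 = 6.092 in⁴
Effective length L_e = K·L = 0.5 × 226 = 113.0 in
P_cr = π²EI / L_e² = π² × 16100×10³ × 6.092 / 113.0² = 7.582×10^4 lb
Factor of safety n = P_cr / P = 75.816 / 17.2 = 4.41

n ≈ 4.41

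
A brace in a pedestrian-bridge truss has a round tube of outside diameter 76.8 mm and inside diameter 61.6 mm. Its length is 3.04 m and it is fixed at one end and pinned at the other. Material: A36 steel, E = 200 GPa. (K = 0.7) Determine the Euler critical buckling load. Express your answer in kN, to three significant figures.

d_o = 76.8 mm, d_i = 61.6 mm
I = π(d_o⁴ − d_i⁴)/64 = π(76.8⁴ − 61.60⁴)/64 = 1.001×10^6 mm⁴
I = 1.001×10^6 mm⁴ = 1.001×10^-6 m⁴
Effective length L_e = K·L = 0.7 × 3.04 = 2.128 m
P_cr = π²EI / L_e² = π² × 200×10⁹ × 1.001×10^-6 / 2.128² = 4.363×10^5 N

P_cr ≈ 436 kN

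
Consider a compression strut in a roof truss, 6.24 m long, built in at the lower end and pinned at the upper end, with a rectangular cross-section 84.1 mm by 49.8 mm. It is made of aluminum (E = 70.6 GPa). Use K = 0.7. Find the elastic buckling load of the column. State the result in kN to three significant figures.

Buckling occurs about the weak axis: I_min = h·b³/12 with b = 49.8 mm (the shorter side).
I_min = 84.1×49.8³/12 = 8.656×10^5 mm⁴
I = 8.656×10^5 mm⁴ = 8.656×10^-7 m⁴
Effective length L_e = K·L = 0.7 × 6.24 = 4.368 m
P_cr = π²EI / L_e² = π² × 70.6×10⁹ × 8.656×10^-7 / 4.368² = 3.161×10^4 N

P_cr ≈ 31.6 kN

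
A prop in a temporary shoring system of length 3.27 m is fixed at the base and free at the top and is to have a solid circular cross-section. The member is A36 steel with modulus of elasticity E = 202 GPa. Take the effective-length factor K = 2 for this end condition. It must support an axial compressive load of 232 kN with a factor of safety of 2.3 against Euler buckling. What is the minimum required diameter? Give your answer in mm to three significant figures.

d ≈ 124 mm

Required P_cr = n·P = 2.3 × 232 = 533.6 kN
L_e = K·L = 2 × 3.27 = 6.540 m
Required I = P_cr·L_e²/(π²E) = 5.336×10^5 × 6.540² / (π² × 2.02×10^11) = 1.145×10^-5 m⁴
I_req = 1.145×10^7 mm⁴
Solid circle: I = πd⁴/64  ⇒  d = (64I/π)^(1/4) = (64×1.145×10^7/π)^(1/4) = 124 mm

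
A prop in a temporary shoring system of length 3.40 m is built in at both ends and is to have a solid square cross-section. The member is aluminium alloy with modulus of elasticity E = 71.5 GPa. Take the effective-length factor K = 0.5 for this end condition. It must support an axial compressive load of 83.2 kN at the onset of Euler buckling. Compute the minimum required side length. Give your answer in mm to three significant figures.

L_e = K·L = 0.5 × 3.40 = 1.700 m
Required I = P_cr·L_e²/(π²E) = 8.320×10^4 × 1.700² / (π² × 7.15×10^10) = 3.407×10^-7 m⁴
I_req = 3.407×10^5 mm⁴
Solid square: I = a⁴/12  ⇒  a = (12I)^(1/4) = (12×3.407×10^5)^(1/4) = 45.0 mm

a ≈ 45.0 mm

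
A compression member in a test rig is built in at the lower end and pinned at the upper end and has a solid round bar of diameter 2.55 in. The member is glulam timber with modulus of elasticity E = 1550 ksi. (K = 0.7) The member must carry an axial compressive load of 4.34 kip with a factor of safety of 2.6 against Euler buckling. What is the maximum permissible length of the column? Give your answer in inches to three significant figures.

I = πd⁴/64 = π×2.55⁴/64 = 2.076 in⁴
Required critical load P_cr = n·P = 2.6 × 4.34 = 11.28 kip = 1.128×10^4 lb
From P_cr = π²EI/(K·L)²:  L = (1/K)·√(π²EI/P_cr) = (1/0.7)·√(π²×1.55×10^6×2.076/1.128×10^4)
L = 75.8 in

L_max ≈ 75.8 in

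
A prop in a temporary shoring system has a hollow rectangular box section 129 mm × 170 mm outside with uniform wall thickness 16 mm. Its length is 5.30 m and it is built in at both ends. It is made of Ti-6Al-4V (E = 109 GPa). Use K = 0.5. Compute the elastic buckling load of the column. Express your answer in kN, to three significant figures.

Inner dimensions: h_i = 170 − 2×16 = 138.0 mm, b_i = 129 − 2×16 = 97.00 mm
Weak-axis I_min = (h_o·b_o³ − h_i·b_i³)/12 with b_o = 129, b_i = 97.00 mm (shorter outer/inner sides).
I_min = (170×129³ − 138.0×97.00³)/12 = 1.992×10^7 mm⁴
I = 1.992×10^7 mm⁴ = 1.992×10^-5 m⁴
Effective length L_e = K·L = 0.5 × 5.30 = 2.650 m
P_cr = π²EI / L_e² = π² × 109×10⁹ × 1.992×10^-5 / 2.650² = 3.051×10^6 N

P_cr ≈ 3050 kN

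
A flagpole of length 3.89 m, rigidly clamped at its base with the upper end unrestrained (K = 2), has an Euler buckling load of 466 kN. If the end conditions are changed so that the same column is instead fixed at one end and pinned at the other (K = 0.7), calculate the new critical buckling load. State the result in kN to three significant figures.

P_cr ∝ 1/K², so P_cr,new = P_cr,old × (K_old/K_new)² = 466 × (2/0.7)²
= 466 × 8.163 = 3800 kN

P_cr ≈ 3800 kN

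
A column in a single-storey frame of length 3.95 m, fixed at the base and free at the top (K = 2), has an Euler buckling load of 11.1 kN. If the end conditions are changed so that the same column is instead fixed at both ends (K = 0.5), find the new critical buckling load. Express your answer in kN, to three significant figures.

P_cr ∝ 1/K², so P_cr,new = P_cr,old × (K_old/K_new)² = 11.1 × (2/0.5)²
= 11.1 × 16.00 = 178 kN

P_cr ≈ 178 kN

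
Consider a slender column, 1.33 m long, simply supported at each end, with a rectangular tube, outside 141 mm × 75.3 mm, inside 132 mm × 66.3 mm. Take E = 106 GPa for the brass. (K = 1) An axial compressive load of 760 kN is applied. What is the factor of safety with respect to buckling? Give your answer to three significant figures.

n ≈ 1.41

Weak-axis I_min = (h_o·b_o³ − h_i·b_i³)/12 with b_o = 75.3, b_i = 66.30 mm (shorter outer/inner sides).
I_min = (141×75.3³ − 132.0×66.30³)/12 = 1.811×10^6 mm⁴
I = 1.811×10^6 mm⁴ = 1.811×10^-6 m⁴
Effective length L_e = K·L = 1 × 1.33 = 1.330 m
P_cr = π²EI / L_e² = π² × 106×10⁹ × 1.811×10^-6 / 1.330² = 1.071×10^6 N
Factor of safety n = P_cr / P = 1071.1 / 760 = 1.41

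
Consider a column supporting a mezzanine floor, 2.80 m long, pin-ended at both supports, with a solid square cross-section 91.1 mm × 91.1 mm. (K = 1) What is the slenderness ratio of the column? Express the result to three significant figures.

λ ≈ 106

I = a⁴/12 = 91.1⁴/12 = 5.740×10^6 mm⁴
A = 8.299×10^3 mm²;  r_min = √(I/A) = √(5.740×10^6/8.299×10^3) = 26.30 mm
L_e = K·L = 1 × 2.80 m = 2.800 m = 2800.0 mm
λ = L_e / r_min = 2800.0 / 26.30 = 106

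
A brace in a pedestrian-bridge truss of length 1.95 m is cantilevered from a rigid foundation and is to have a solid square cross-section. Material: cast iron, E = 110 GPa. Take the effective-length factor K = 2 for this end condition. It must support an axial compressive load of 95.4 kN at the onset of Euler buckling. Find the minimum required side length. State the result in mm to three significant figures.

L_e = K·L = 2 × 1.95 = 3.900 m
Required I = P_cr·L_e²/(π²E) = 9.540×10^4 × 3.900² / (π² × 1.10×10^11) = 1.337×10^-6 m⁴
I_req = 1.337×10^6 mm⁴
Solid square: I = a⁴/12  ⇒  a = (12I)^(1/4) = (12×1.337×10^6)^(1/4) = 63.3 mm

a ≈ 63.3 mm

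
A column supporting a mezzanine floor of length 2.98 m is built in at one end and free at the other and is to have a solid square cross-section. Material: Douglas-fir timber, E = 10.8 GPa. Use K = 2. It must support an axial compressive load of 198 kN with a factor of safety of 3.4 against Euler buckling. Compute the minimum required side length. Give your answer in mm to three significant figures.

Required P_cr = n·P = 3.4 × 198 = 673.2 kN
L_e = K·L = 2 × 2.98 = 5.960 m
Required I = P_cr·L_e²/(π²E) = 6.732×10^5 × 5.960² / (π² × 1.08×10^10) = 2.243×10^-4 m⁴
I_req = 2.243×10^8 mm⁴
Solid square: I = a⁴/12  ⇒  a = (12I)^(1/4) = (12×2.243×10^8)^(1/4) = 228 mm

a ≈ 228 mm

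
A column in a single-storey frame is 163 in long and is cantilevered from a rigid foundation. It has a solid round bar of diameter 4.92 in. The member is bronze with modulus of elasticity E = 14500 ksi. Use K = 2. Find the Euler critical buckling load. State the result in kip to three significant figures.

I = πd⁴/64 = π×4.92⁴/64 = 28.76 in⁴
Effective length L_e = K·L = 2 × 163 = 326.0 in
P_cr = π²EI / L_e² = π² × 14500×10³ × 28.76 / 326.0² = 3.873×10^4 lb

P_cr ≈ 38.7 kip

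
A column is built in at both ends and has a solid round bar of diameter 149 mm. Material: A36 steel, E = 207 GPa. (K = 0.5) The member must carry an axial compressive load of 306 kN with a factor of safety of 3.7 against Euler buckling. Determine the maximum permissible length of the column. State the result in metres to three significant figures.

I = πd⁴/64 = π×149⁴/64 = 2.419×10^7 mm⁴
I = 2.419×10^-5 m⁴
Required critical load P_cr = n·P = 3.7 × 306 = 1132 kN = 1.132×10^6 N
From P_cr = π²EI/(K·L)²:  L = (1/K)·√(π²EI/P_cr) = (1/0.5)·√(π²×2.07×10^11×2.419×10^-5/1.132×10^6)
L = 13.2 m

L_max ≈ 13.2 m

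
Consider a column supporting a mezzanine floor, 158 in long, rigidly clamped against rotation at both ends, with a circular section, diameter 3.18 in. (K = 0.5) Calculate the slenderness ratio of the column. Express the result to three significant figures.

λ ≈ 99.4

For a solid circle r = d/4 = 3.18/4 = 0.7950 in
L_e = K·L = 0.5 × 158 = 79.00 in
λ = L_e / r_min = 79.000 / 0.7950 = 99.4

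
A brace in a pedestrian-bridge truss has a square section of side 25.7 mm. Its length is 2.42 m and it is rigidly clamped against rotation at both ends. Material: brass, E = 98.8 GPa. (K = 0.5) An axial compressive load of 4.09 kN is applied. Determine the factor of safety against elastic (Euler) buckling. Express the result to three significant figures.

I = a⁴/12 = 25.7⁴/12 = 3.635×10^4 mm⁴
I = 3.635×10^4 mm⁴ = 3.635×10^-8 m⁴
Effective length L_e = K·L = 0.5 × 2.42 = 1.210 m
P_cr = π²EI / L_e² = π² × 98.8×10⁹ × 3.635×10^-8 / 1.210² = 2.421×10^4 N
Factor of safety n = P_cr / P = 24.212 / 4.09 = 5.92

n ≈ 5.92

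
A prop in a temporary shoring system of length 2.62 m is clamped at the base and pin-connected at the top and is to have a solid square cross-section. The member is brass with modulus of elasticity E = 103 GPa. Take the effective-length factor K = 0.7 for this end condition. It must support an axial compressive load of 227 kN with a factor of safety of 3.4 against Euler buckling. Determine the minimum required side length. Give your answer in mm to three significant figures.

a ≈ 74.4 mm

Required P_cr = n·P = 3.4 × 227 = 771.8 kN
L_e = K·L = 0.7 × 2.62 = 1.834 m
Required I = P_cr·L_e²/(π²E) = 7.718×10^5 × 1.834² / (π² × 1.03×10^11) = 2.554×10^-6 m⁴
I_req = 2.554×10^6 mm⁴
Solid square: I = a⁴/12  ⇒  a = (12I)^(1/4) = (12×2.554×10^6)^(1/4) = 74.4 mm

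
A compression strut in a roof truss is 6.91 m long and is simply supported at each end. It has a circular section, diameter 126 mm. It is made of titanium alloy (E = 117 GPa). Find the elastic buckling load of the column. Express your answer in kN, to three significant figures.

P_cr ≈ 299 kN

I = πd⁴/64 = π×126⁴/64 = 1.237×10^7 mm⁴
I = 1.237×10^7 mm⁴ = 1.237×10^-5 m⁴
Effective length L_e = K·L = 1 × 6.91 = 6.910 m
P_cr = π²EI / L_e² = π² × 117×10⁹ × 1.237×10^-5 / 6.910² = 2.992×10^5 N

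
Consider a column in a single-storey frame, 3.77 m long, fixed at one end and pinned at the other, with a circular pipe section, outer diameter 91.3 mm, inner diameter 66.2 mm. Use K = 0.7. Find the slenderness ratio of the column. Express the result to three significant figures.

λ ≈ 93.6

d_o = 91.3 mm, d_i = 66.2 mm
I = π(d_o⁴ − d_i⁴)/64 = π(91.3⁴ − 66.20⁴)/64 = 2.468×10^6 mm⁴
A = 3.105×10^3 mm²;  r_min = √(I/A) = √(2.468×10^6/3.105×10^3) = 28.19 mm
L_e = K·L = 0.7 × 3.77 m = 2.639 m = 2639.0 mm
λ = L_e / r_min = 2639.0 / 28.19 = 93.6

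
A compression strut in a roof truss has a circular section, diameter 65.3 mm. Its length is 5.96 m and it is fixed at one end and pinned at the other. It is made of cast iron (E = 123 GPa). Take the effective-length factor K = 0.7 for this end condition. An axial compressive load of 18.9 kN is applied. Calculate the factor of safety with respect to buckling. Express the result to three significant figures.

I = πd⁴/64 = π×65.3⁴/64 = 8.925×10^5 mm⁴
I = 8.925×10^5 mm⁴ = 8.925×10^-7 m⁴
Effective length L_e = K·L = 0.7 × 5.96 = 4.172 m
P_cr = π²EI / L_e² = π² × 123×10⁹ × 8.925×10^-7 / 4.172² = 6.225×10^4 N
Factor of safety n = P_cr / P = 62.250 / 18.9 = 3.29

n ≈ 3.29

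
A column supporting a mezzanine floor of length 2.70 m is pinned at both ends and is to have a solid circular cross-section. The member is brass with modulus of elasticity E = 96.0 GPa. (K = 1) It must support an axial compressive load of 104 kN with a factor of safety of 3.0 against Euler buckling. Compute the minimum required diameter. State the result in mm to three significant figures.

Required P_cr = n·P = 3.0 × 104 = 312.0 kN
L_e = K·L = 1 × 2.70 = 2.700 m
Required I = P_cr·L_e²/(π²E) = 3.120×10^5 × 2.700² / (π² × 9.60×10^10) = 2.401×10^-6 m⁴
I_req = 2.401×10^6 mm⁴
Solid circle: I = πd⁴/64  ⇒  d = (64I/π)^(1/4) = (64×2.401×10^6/π)^(1/4) = 83.6 mm

d ≈ 83.6 mm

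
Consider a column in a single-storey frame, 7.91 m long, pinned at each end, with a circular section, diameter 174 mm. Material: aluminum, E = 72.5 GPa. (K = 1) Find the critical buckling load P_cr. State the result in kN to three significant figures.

P_cr ≈ 515 kN

I = πd⁴/64 = π×174⁴/64 = 4.500×10^7 mm⁴
I = 4.500×10^7 mm⁴ = 4.500×10^-5 m⁴
Effective length L_e = K·L = 1 × 7.91 = 7.910 m
P_cr = π²EI / L_e² = π² × 72.5×10⁹ × 4.500×10^-5 / 7.910² = 5.146×10^5 N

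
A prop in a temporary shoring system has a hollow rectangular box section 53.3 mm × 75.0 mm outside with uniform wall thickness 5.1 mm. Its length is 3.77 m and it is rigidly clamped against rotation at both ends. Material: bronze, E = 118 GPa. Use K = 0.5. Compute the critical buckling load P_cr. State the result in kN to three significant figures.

P_cr ≈ 168 kN

Inner dimensions: h_i = 75.0 − 2×5.1 = 64.80 mm, b_i = 53.3 − 2×5.1 = 43.10 mm
Weak-axis I_min = (h_o·b_o³ − h_i·b_i³)/12 with b_o = 53.3, b_i = 43.10 mm (shorter outer/inner sides).
I_min = (75.0×53.3³ − 64.80×43.10³)/12 = 5.140×10^5 mm⁴
I = 5.140×10^5 mm⁴ = 5.140×10^-7 m⁴
Effective length L_e = K·L = 0.5 × 3.77 = 1.885 m
P_cr = π²EI / L_e² = π² × 118×10⁹ × 5.140×10^-7 / 1.885² = 1.685×10^5 N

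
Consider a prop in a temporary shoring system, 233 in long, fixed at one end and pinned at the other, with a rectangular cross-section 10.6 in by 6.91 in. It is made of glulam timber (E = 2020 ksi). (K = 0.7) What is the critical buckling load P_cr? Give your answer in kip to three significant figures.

P_cr ≈ 218 kip

Buckling occurs about the weak axis: I_min = h·b³/12 with b = 6.91 in (the shorter side).
I_min = 10.6×6.91³/12 = 291.4 in⁴
Effective length L_e = K·L = 0.7 × 233 = 163.1 in
P_cr = π²EI / L_e² = π² × 2020×10³ × 291.4 / 163.1² = 2.184×10^5 lb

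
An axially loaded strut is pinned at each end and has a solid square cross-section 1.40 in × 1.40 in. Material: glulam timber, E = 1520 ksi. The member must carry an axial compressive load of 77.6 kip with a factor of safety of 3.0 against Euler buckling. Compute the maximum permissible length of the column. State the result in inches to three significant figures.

I = a⁴/12 = 1.40⁴/12 = 0.3201 in⁴
Required critical load P_cr = n·P = 3.0 × 77.6 = 232.8 kip = 2.328×10^5 lb
From P_cr = π²EI/(K·L)²:  L = (1/K)·√(π²EI/P_cr) = (1/1)·√(π²×1.52×10^6×0.3201/2.328×10^5)
L = 4.54 in

L_max ≈ 4.54 in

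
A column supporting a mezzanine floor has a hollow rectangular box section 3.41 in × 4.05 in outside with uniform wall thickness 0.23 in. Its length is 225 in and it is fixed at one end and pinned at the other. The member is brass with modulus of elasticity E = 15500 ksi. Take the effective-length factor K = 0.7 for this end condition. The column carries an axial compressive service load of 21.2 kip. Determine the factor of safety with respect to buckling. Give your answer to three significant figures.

n ≈ 1.66

Inner dimensions: h_i = 4.05 − 2×0.23 = 3.590 in, b_i = 3.41 − 2×0.23 = 2.950 in
Weak-axis I_min = (h_o·b_o³ − h_i·b_i³)/12 with b_o = 3.41, b_i = 2.950 in (shorter outer/inner sides).
I_min = (4.05×3.41³ − 3.590×2.950³)/12 = 5.702 in⁴
Effective length L_e = K·L = 0.7 × 225 = 157.5 in
P_cr = π²EI / L_e² = π² × 15500×10³ × 5.702 / 157.5² = 3.516×10^4 lb
Factor of safety n = P_cr / P = 35.165 / 21.2 = 1.66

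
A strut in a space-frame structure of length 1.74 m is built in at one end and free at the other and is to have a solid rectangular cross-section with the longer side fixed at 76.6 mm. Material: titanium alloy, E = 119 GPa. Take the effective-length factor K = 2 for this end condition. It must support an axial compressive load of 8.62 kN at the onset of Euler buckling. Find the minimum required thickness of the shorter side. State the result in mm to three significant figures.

b ≈ 24.1 mm

L_e = K·L = 2 × 1.74 = 3.480 m
Required I = P_cr·L_e²/(π²E) = 8.620×10^3 × 3.480² / (π² × 1.19×10^11) = 8.888×10^-8 m⁴
I_req = 8.888×10^4 mm⁴
Rectangle, weak axis: I_min = h·b³/12 with h = 76.6 mm fixed  ⇒  b = (12I/h)^(1/3) = 24.1 mm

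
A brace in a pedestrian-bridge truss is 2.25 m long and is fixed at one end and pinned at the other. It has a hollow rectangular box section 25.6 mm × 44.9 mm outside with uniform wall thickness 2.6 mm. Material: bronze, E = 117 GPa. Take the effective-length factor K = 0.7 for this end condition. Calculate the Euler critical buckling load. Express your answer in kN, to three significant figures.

Inner dimensions: h_i = 44.9 − 2×2.6 = 39.70 mm, b_i = 25.6 − 2×2.6 = 20.40 mm
Weak-axis I_min = (h_o·b_o³ − h_i·b_i³)/12 with b_o = 25.6, b_i = 20.40 mm (shorter outer/inner sides).
I_min = (44.9×25.6³ − 39.70×20.40³)/12 = 3.469×10^4 mm⁴
I = 3.469×10^4 mm⁴ = 3.469×10^-8 m⁴
Effective length L_e = K·L = 0.7 × 2.25 = 1.575 m
P_cr = π²EI / L_e² = π² × 117×10⁹ × 3.469×10^-8 / 1.575² = 1.615×10^4 N

P_cr ≈ 16.1 kN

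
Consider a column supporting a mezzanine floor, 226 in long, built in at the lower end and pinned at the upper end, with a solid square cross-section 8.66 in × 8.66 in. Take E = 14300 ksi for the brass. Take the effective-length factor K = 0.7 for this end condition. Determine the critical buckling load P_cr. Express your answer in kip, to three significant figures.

I = a⁴/12 = 8.66⁴/12 = 468.7 in⁴
Effective length L_e = K·L = 0.7 × 226 = 158.2 in
P_cr = π²EI / L_e² = π² × 14300×10³ × 468.7 / 158.2² = 2.643×10^6 lb

P_cr ≈ 2640 kip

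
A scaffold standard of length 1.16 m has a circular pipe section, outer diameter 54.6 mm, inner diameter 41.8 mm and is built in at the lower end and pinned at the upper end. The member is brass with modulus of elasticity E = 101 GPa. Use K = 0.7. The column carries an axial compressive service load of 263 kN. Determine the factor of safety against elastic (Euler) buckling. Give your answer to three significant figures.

n ≈ 1.65

d_o = 54.6 mm, d_i = 41.8 mm
I = π(d_o⁴ − d_i⁴)/64 = π(54.6⁴ − 41.80⁴)/64 = 2.864×10^5 mm⁴
I = 2.864×10^5 mm⁴ = 2.864×10^-7 m⁴
Effective length L_e = K·L = 0.7 × 1.16 = 0.8120 m
P_cr = π²EI / L_e² = π² × 101×10⁹ × 2.864×10^-7 / 0.8120² = 4.330×10^5 N
Factor of safety n = P_cr / P = 432.99 / 263 = 1.65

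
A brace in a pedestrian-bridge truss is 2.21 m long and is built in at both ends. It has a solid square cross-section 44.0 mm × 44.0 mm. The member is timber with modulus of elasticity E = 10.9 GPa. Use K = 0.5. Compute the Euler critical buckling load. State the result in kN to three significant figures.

I = a⁴/12 = 44.0⁴/12 = 3.123×10^5 mm⁴
I = 3.123×10^5 mm⁴ = 3.123×10^-7 m⁴
Effective length L_e = K·L = 0.5 × 2.21 = 1.105 m
P_cr = π²EI / L_e² = π² × 10.9×10⁹ × 3.123×10^-7 / 1.105² = 2.752×10^4 N

P_cr ≈ 27.5 kN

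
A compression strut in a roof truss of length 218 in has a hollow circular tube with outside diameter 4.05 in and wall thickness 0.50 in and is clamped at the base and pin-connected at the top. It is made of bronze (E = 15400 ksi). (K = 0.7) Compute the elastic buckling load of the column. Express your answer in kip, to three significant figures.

Inner diameter d_i = 4.05 − 2×0.50 = 3.050 in
I = π(d_o⁴ − d_i⁴)/64 = π(4.05⁴ − 3.050⁴)/64 = 8.959 in⁴
Effective length L_e = K·L = 0.7 × 218 = 152.6 in
P_cr = π²EI / L_e² = π² × 15400×10³ × 8.959 / 152.6² = 5.847×10^4 lb

P_cr ≈ 58.5 kip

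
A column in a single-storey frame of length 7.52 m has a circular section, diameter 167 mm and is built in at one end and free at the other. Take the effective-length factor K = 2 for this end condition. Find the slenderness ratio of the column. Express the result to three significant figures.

λ ≈ 360

For a solid circle r = d/4 = 167/4 = 41.75 mm
L_e = K·L = 2 × 7.52 m = 15.04 m = 15040 mm
λ = L_e / r_min = 15040 / 41.75 = 360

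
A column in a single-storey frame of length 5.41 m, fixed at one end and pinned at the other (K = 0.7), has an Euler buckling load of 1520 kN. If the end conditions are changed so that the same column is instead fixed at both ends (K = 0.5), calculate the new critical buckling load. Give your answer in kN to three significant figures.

P_cr ∝ 1/K², so P_cr,new = P_cr,old × (K_old/K_new)² = 1520 × (0.7/0.5)²
= 1520 × 1.960 = 2980 kN

P_cr ≈ 2980 kN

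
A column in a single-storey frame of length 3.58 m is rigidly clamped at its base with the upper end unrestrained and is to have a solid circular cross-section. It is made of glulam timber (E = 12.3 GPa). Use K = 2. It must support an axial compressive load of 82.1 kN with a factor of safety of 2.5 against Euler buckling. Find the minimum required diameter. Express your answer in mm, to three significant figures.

d ≈ 205 mm

Required P_cr = n·P = 2.5 × 82.1 = 205.2 kN
L_e = K·L = 2 × 3.58 = 7.160 m
Required I = P_cr·L_e²/(π²E) = 2.052×10^5 × 7.160² / (π² × 1.23×10^10) = 8.668×10^-5 m⁴
I_req = 8.668×10^7 mm⁴
Solid circle: I = πd⁴/64  ⇒  d = (64I/π)^(1/4) = (64×8.668×10^7/π)^(1/4) = 205 mm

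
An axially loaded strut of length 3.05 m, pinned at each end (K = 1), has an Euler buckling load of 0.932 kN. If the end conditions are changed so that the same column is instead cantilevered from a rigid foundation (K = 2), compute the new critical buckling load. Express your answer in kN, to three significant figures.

P_cr ∝ 1/K², so P_cr,new = P_cr,old × (K_old/K_new)² = 0.932 × (1/2)²
= 0.932 × 0.2500 = 0.233 kN

P_cr ≈ 0.233 kN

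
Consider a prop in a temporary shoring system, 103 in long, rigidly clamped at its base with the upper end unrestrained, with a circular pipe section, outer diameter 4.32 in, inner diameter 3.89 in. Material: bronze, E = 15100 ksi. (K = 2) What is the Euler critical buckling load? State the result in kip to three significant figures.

P_cr ≈ 20.6 kip

d_o = 4.32 in, d_i = 3.89 in
I = π(d_o⁴ − d_i⁴)/64 = π(4.32⁴ − 3.890⁴)/64 = 5.856 in⁴
Effective length L_e = K·L = 2 × 103 = 206.0 in
P_cr = π²EI / L_e² = π² × 15100×10³ × 5.856 / 206.0² = 2.057×10^4 lb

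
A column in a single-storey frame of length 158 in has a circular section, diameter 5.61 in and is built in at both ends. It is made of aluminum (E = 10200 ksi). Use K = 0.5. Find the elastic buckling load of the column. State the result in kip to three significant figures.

I = πd⁴/64 = π×5.61⁴/64 = 48.62 in⁴
Effective length L_e = K·L = 0.5 × 158 = 79.00 in
P_cr = π²EI / L_e² = π² × 10200×10³ × 48.62 / 79.00² = 7.843×10^5 lb

P_cr ≈ 784 kip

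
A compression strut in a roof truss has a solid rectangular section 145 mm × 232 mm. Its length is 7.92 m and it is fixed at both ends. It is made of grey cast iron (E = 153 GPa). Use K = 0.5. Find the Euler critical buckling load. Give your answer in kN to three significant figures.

Buckling occurs about the weak axis: I_min = h·b³/12 with b = 145 mm (the shorter side).
I_min = 232×145³/12 = 5.894×10^7 mm⁴
I = 5.894×10^7 mm⁴ = 5.894×10^-5 m⁴
Effective length L_e = K·L = 0.5 × 7.92 = 3.960 m
P_cr = π²EI / L_e² = π² × 153×10⁹ × 5.894×10^-5 / 3.960² = 5.676×10^6 N

P_cr ≈ 5680 kN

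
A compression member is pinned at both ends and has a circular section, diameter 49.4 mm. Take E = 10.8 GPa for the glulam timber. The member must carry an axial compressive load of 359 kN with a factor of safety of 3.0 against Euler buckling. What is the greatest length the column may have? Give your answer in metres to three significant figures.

L_max ≈ 0.170 m

I = πd⁴/64 = π×49.4⁴/64 = 2.923×10^5 mm⁴
I = 2.923×10^-7 m⁴
Required critical load P_cr = n·P = 3.0 × 359 = 1077 kN = 1.077×10^6 N
From P_cr = π²EI/(K·L)²:  L = (1/K)·√(π²EI/P_cr) = (1/1)·√(π²×1.08×10^10×2.923×10^-7/1.077×10^6)
L = 0.170 m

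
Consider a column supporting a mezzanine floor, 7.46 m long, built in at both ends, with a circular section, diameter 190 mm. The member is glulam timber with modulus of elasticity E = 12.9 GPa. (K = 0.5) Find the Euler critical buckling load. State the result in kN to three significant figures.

P_cr ≈ 585 kN

I = πd⁴/64 = π×190⁴/64 = 6.397×10^7 mm⁴
I = 6.397×10^7 mm⁴ = 6.397×10^-5 m⁴
Effective length L_e = K·L = 0.5 × 7.46 = 3.730 m
P_cr = π²EI / L_e² = π² × 12.9×10⁹ × 6.397×10^-5 / 3.730² = 5.854×10^5 N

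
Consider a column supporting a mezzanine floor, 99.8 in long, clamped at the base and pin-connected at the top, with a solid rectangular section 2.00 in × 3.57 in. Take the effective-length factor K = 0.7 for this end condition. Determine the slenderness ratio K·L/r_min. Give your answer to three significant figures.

λ ≈ 121

For a rectangle r_min = b/√12 = 2.00/√12 = 0.5774 in
L_e = K·L = 0.7 × 99.8 = 69.86 in
λ = L_e / r_min = 69.860 / 0.5774 = 121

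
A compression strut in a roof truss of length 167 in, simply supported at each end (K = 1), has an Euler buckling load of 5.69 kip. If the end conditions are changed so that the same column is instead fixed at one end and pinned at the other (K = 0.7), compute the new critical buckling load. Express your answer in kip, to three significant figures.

P_cr ∝ 1/K², so P_cr,new = P_cr,old × (K_old/K_new)² = 5.69 × (1/0.7)²
= 5.69 × 2.041 = 11.6 kip

P_cr ≈ 11.6 kip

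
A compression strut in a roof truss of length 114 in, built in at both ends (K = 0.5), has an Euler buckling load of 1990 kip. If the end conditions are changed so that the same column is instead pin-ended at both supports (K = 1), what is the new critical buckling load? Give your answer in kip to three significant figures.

P_cr ≈ 498 kip

P_cr ∝ 1/K², so P_cr,new = P_cr,old × (K_old/K_new)² = 1990 × (0.5/1)²
= 1990 × 0.2500 = 498 kip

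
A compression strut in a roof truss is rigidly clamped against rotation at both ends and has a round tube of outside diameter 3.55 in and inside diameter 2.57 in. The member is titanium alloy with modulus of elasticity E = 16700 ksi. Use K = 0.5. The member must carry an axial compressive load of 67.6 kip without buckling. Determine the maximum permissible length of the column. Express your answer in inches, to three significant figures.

d_o = 3.55 in, d_i = 2.57 in
I = π(d_o⁴ − d_i⁴)/64 = π(3.55⁴ − 2.570⁴)/64 = 5.655 in⁴
At the buckling limit P_cr = P = 6.760×10^4 lb
From P_cr = π²EI/(K·L)²:  L = (1/K)·√(π²EI/P_cr) = (1/0.5)·√(π²×1.67×10^7×5.655/6.760×10^4)
L = 235 in

L_max ≈ 235 in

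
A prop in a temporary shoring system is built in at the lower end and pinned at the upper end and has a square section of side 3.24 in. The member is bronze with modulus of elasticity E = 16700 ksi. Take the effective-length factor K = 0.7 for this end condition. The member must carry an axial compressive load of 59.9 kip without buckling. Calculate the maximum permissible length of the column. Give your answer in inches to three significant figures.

I = a⁴/12 = 3.24⁴/12 = 9.183 in⁴
At the buckling limit P_cr = P = 5.990×10^4 lb
From P_cr = π²EI/(K·L)²:  L = (1/K)·√(π²EI/P_cr) = (1/0.7)·√(π²×1.67×10^7×9.183/5.990×10^4)
L = 227 in

L_max ≈ 227 in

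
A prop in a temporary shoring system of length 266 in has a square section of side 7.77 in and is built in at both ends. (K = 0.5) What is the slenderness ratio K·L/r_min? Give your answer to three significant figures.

I = a⁴/12 = 7.77⁴/12 = 303.7 in⁴
A = 60.37 in²;  r_min = √(I/A) = √(303.7/60.37) = 2.243 in
L_e = K·L = 0.5 × 266 = 133.0 in
λ = L_e / r_min = 133.00 / 2.243 = 59.3

λ ≈ 59.3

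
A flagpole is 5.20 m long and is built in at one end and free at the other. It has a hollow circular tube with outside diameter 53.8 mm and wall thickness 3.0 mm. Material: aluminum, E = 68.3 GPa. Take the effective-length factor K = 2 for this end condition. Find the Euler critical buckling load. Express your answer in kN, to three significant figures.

P_cr ≈ 0.966 kN

Inner diameter d_i = 53.8 − 2×3.0 = 47.80 mm
I = π(d_o⁴ − d_i⁴)/64 = π(53.8⁴ − 47.80⁴)/64 = 1.550×10^5 mm⁴
I = 1.550×10^5 mm⁴ = 1.550×10^-7 m⁴
Effective length L_e = K·L = 2 × 5.20 = 10.40 m
P_cr = π²EI / L_e² = π² × 68.3×10⁹ × 1.550×10^-7 / 10.40² = 965.9 N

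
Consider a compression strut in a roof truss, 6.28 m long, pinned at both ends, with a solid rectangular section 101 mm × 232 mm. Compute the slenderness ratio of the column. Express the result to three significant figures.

λ ≈ 215

Buckling occurs about the weak axis: I_min = h·b³/12 with b = 101 mm (the shorter side).
I_min = 232×101³/12 = 1.992×10^7 mm⁴
A = 2.343×10^4 mm²;  r_min = √(I/A) = √(1.992×10^7/2.343×10^4) = 29.16 mm
L_e = K·L = 1 × 6.28 m = 6.280 m = 6280.0 mm
λ = L_e / r_min = 6280.0 / 29.16 = 215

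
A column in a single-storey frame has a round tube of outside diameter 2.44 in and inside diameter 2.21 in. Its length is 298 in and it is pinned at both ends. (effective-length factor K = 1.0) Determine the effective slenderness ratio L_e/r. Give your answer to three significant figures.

λ ≈ 362

d_o = 2.44 in, d_i = 2.21 in
I = π(d_o⁴ − d_i⁴)/64 = π(2.44⁴ − 2.210⁴)/64 = 0.5690 in⁴
A = 0.8400 in²;  r_min = √(I/A) = √(0.5690/0.8400) = 0.8230 in
L_e = K·L = 1 × 298 = 298.0 in
λ = L_e / r_min = 298.00 / 0.8230 = 362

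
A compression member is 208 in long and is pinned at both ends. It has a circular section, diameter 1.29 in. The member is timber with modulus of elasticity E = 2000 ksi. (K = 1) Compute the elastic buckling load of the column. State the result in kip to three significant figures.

I = πd⁴/64 = π×1.29⁴/64 = 0.1359 in⁴
Effective length L_e = K·L = 1 × 208 = 208.0 in
P_cr = π²EI / L_e² = π² × 2000×10³ × 0.1359 / 208.0² = 62.02 lb

P_cr ≈ 0.0620 kip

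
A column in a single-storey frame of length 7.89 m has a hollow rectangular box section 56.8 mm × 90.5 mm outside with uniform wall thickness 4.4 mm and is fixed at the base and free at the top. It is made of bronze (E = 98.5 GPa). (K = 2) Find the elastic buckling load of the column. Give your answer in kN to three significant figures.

P_cr ≈ 2.46 kN

Inner dimensions: h_i = 90.5 − 2×4.4 = 81.70 mm, b_i = 56.8 − 2×4.4 = 48.00 mm
Weak-axis I_min = (h_o·b_o³ − h_i·b_i³)/12 with b_o = 56.8, b_i = 48.00 mm (shorter outer/inner sides).
I_min = (90.5×56.8³ − 81.70×48.00³)/12 = 6.291×10^5 mm⁴
I = 6.291×10^5 mm⁴ = 6.291×10^-7 m⁴
Effective length L_e = K·L = 2 × 7.89 = 15.78 m
P_cr = π²EI / L_e² = π² × 98.5×10⁹ × 6.291×10^-7 / 15.78² = 2.456×10^3 N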